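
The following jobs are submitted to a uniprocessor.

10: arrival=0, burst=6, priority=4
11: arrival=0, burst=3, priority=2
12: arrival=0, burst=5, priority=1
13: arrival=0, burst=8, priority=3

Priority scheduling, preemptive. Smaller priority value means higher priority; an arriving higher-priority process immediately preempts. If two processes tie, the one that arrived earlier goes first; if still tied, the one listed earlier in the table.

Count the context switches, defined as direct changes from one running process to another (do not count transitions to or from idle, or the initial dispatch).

Gantt: | 12 0-5 | 11 5-8 | 13 8-16 | 10 16-22 |
Completion: 10=22  11=8  12=5  13=16

3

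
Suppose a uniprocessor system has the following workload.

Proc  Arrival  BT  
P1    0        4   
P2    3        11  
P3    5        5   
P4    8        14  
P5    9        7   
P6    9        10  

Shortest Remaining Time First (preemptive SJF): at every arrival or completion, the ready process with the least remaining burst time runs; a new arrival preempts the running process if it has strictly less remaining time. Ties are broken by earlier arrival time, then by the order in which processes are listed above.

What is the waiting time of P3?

0

Timeline: | P1 0-4 | P2 4-5 | P3 5-10 | P5 10-17 | P2 17-27 | P6 27-37 | P4 37-51 |
Completion: P1=4  P2=27  P3=10  P4=51  P5=17  P6=37
Turnaround (C−A): P1=4  P2=24  P3=5  P4=43  P5=8  P6=28
Waiting(P3) = turnaround − burst = 5 − 5 = 0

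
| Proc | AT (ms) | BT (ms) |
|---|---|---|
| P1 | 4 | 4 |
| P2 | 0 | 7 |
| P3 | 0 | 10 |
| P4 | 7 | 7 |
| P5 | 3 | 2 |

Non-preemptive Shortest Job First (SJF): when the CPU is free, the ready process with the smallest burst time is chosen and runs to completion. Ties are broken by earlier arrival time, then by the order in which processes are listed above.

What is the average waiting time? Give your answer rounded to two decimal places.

7.00

Timeline: | P2 0-7 | P5 7-9 | P1 9-13 | P4 13-20 | P3 20-30 |
Completion: P1=13  P2=7  P3=30  P4=20  P5=9
Waiting times: P1=5, P2=0, P3=20, P4=6, P5=4
Average waiting = (5+0+20+6+4) / 5 = 35/5 = 7.00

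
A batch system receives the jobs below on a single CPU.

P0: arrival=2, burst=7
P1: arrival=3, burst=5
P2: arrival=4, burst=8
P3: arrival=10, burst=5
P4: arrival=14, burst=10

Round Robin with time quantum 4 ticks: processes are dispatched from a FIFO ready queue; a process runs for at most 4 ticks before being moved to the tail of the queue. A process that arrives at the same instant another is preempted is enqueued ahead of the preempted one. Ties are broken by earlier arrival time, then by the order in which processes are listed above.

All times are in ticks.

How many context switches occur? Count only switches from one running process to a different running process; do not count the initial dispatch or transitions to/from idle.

9

Timeline: | idle 0-2 | P0 2-6 | P1 6-10 | P2 10-14 | P0 14-17 | P3 17-21 | P1 21-22 | P4 22-26 | P2 26-30 | P3 30-31 | P4 31-37 |
Completion: P0=17  P1=22  P2=30  P3=31  P4=37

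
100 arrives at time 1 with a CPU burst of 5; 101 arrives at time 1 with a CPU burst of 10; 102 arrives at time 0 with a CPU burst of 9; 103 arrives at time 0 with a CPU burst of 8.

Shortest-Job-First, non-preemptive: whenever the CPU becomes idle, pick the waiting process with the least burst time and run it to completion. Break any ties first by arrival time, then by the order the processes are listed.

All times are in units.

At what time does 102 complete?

22

Gantt: | 103 0-8 | 100 8-13 | 102 13-22 | 101 22-32 |
Completion: 100=13  101=32  102=22  103=8
Turnaround (C−A): 100=12  101=31  102=22  103=8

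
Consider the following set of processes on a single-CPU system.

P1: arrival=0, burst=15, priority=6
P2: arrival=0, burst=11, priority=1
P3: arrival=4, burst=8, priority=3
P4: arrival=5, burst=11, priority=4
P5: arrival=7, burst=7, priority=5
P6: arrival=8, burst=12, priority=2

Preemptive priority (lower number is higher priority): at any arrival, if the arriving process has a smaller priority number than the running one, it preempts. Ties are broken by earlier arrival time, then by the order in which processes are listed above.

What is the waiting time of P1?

Timeline: | P2 0-11 | P6 11-23 | P3 23-31 | P4 31-42 | P5 42-49 | P1 49-64 |
Completion: P1=64  P2=11  P3=31  P4=42  P5=49  P6=23
Turnaround (C−A): P1=64  P2=11  P3=27  P4=37  P5=42  P6=15
Waiting(P1) = turnaround − burst = 64 − 15 = 49

49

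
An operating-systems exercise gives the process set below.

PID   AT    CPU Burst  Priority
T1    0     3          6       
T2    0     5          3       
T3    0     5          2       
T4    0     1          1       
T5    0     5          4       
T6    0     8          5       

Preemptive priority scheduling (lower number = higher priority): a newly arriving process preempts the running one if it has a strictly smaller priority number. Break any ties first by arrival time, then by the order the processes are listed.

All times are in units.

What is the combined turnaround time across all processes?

Timeline: | T4 0-1 | T3 1-6 | T2 6-11 | T5 11-16 | T6 16-24 | T1 24-27 |
Completion: T1=27  T2=11  T3=6  T4=1  T5=16  T6=24
Turnaround (C−A): T1=27  T2=11  T3=6  T4=1  T5=16  T6=24
Turnaround = completion − arrival: T1=27, T2=11, T3=6, T4=1, T5=16, T6=24
Total turnaround = 27 + 11 + 6 + 1 + 16 + 24 = 85

85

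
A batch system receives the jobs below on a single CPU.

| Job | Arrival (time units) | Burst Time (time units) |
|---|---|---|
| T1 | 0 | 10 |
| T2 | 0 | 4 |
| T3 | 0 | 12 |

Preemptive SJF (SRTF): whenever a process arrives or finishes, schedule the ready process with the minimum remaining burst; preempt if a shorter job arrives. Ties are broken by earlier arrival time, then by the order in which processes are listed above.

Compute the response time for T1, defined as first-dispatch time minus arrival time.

4

Schedule: | T2 0-4 | T1 4-14 | T3 14-26 |
Completion: T1=14  T2=4  T3=26
Response(T1) = first start − arrival = 4 − 0 = 4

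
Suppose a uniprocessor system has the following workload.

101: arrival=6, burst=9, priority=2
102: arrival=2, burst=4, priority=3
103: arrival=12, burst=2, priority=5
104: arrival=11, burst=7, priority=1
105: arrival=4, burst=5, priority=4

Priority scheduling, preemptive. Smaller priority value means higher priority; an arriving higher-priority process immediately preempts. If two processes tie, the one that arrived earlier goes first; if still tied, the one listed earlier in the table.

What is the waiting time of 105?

18

Timeline: | idle 0-2 | 102 2-6 | 101 6-11 | 104 11-18 | 101 18-22 | 105 22-27 | 103 27-29 |
Completion: 101=22  102=6  103=29  104=18  105=27
Turnaround (C−A): 101=16  102=4  103=17  104=7  105=23
Waiting(105) = turnaround − burst = 23 − 5 = 18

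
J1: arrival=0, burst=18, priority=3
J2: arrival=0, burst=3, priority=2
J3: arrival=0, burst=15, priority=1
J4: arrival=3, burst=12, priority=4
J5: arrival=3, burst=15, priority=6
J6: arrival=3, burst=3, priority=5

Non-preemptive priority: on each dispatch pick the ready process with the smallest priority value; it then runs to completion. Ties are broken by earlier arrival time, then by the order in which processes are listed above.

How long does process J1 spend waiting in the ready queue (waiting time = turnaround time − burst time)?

Schedule: | J3 0-15 | J2 15-18 | J1 18-36 | J4 36-48 | J6 48-51 | J5 51-66 |
Completion: J1=36  J2=18  J3=15  J4=48  J5=66  J6=51
Turnaround (C−A): J1=36  J2=18  J3=15  J4=45  J5=63  J6=48
Waiting(J1) = turnaround − burst = 36 − 18 = 18

18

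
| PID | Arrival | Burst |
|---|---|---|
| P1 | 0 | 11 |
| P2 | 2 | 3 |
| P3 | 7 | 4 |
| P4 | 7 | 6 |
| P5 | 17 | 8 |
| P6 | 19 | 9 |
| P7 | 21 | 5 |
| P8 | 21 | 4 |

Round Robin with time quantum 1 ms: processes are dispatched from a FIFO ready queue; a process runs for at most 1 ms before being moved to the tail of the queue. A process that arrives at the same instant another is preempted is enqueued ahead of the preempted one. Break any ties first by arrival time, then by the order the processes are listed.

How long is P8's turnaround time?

20

Gantt: | P1 0-2 | P2 2-3 | P1 3-4 | P2 4-5 | P1 5-6 | P2 6-7 | P1 7-8 | P3 8-9 | P4 9-10 | P1 10-11 | P3 11-12 | P4 12-13 | P1 13-14 | P3 14-15 | P4 15-16 | P1 16-17 | P3 17-18 | P4 18-19 | P5 19-20 | P1 20-21 | P6 21-22 | P4 22-23 | P5 23-24 | P7 24-25 | P8 25-26 | P1 26-27 | P6 27-28 | P4 28-29 | P5 29-30 | P7 30-31 | P8 31-32 | P1 32-33 | P6 33-34 | P5 34-35 | P7 35-36 | P8 36-37 | P6 37-38 | P5 38-39 | P7 39-40 | P8 40-41 | P6 41-42 | P5 42-43 | P7 43-44 | P6 44-45 | P5 45-46 | P6 46-47 | P5 47-48 | P6 48-50 |
Completion: P1=33  P2=7  P3=18  P4=29  P5=48  P6=50  P7=44  P8=41
Turnaround(P8) = completion − arrival = 41 − 21 = 20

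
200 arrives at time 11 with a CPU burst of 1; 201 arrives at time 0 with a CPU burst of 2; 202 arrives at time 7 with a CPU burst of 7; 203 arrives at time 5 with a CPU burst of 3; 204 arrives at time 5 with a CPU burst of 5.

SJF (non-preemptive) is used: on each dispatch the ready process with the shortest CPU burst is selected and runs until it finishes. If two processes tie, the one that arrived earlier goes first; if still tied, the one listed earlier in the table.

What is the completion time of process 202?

21

Gantt: | 201 0-2 | idle 2-5 | 203 5-8 | 204 8-13 | 200 13-14 | 202 14-21 |
Completion: 200=14  201=2  202=21  203=8  204=13
Turnaround (C−A): 200=3  201=2  202=14  203=3  204=8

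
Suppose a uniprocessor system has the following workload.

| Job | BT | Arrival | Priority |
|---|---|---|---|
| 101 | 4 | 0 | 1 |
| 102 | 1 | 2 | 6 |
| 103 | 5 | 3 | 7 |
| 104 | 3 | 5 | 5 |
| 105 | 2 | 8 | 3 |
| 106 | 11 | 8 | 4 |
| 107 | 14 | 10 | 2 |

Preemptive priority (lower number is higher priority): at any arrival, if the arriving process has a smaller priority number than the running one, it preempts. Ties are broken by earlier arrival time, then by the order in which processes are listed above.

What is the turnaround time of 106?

27

Schedule: | 101 0-4 | 102 4-5 | 104 5-8 | 105 8-10 | 107 10-24 | 106 24-35 | 103 35-40 |
Completion: 101=4  102=5  103=40  104=8  105=10  106=35  107=24
Turnaround (C−A): 101=4  102=3  103=37  104=3  105=2  106=27  107=14
Turnaround(106) = completion − arrival = 35 − 8 = 27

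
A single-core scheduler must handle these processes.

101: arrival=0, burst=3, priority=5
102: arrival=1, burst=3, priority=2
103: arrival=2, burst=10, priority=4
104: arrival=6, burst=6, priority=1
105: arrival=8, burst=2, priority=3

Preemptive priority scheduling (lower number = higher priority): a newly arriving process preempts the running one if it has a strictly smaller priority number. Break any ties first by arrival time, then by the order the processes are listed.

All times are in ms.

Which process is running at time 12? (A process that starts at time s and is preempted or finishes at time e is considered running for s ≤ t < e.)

105

Timeline: | 101 0-1 | 102 1-4 | 103 4-6 | 104 6-12 | 105 12-14 | 103 14-22 | 101 22-24 |
Completion: 101=24  102=4  103=22  104=12  105=14
Turnaround (C−A): 101=24  102=3  103=20  104=6  105=6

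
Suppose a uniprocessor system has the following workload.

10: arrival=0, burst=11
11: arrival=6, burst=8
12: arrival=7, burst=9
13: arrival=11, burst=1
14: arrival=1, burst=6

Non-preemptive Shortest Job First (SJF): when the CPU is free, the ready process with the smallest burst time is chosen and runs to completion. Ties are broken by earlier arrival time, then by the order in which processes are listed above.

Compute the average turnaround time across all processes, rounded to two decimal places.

Timeline: | 10 0-11 | 13 11-12 | 14 12-18 | 11 18-26 | 12 26-35 |
Completion: 10=11  11=26  12=35  13=12  14=18
Turnaround (C−A): 10=11  11=20  12=28  13=1  14=17
Turnaround times: 10=11, 11=20, 12=28, 13=1, 14=17
Average turnaround = (11+20+28+1+17) / 5 = 77/5 = 15.40

15.40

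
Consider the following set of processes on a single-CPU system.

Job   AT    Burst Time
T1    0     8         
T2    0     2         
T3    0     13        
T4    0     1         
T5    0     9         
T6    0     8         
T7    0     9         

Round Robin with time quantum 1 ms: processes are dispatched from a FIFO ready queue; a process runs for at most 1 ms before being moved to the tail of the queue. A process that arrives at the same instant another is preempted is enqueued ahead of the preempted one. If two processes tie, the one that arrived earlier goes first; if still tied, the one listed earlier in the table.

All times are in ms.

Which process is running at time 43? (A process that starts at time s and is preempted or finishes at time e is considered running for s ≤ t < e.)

T3

Schedule: | T1 0-1 | T2 1-2 | T3 2-3 | T4 3-4 | T5 4-5 | T6 5-6 | T7 6-7 | T1 7-8 | T2 8-9 | T3 9-10 | T5 10-11 | T6 11-12 | T7 12-13 | T1 13-14 | T3 14-15 | T5 15-16 | T6 16-17 | T7 17-18 | T1 18-19 | T3 19-20 | T5 20-21 | T6 21-22 | T7 22-23 | T1 23-24 | T3 24-25 | T5 25-26 | T6 26-27 | T7 27-28 | T1 28-29 | T3 29-30 | T5 30-31 | T6 31-32 | T7 32-33 | T1 33-34 | T3 34-35 | T5 35-36 | T6 36-37 | T7 37-38 | T1 38-39 | T3 39-40 | T5 40-41 | T6 41-42 | T7 42-43 | T3 43-44 | T5 44-45 | T7 45-46 | T3 46-50 |
Completion: T1=39  T2=9  T3=50  T4=4  T5=45  T6=42  T7=46
Turnaround (C−A): T1=39  T2=9  T3=50  T4=4  T5=45  T6=42  T7=46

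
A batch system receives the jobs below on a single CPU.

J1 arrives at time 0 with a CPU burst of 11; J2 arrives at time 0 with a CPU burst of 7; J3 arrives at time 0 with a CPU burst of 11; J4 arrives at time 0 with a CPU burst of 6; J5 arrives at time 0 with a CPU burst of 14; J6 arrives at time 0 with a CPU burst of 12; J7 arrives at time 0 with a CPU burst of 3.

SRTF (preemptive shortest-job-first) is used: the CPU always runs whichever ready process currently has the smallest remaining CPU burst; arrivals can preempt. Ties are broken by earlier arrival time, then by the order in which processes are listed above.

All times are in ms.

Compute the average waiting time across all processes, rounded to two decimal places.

20.43

Schedule: | J7 0-3 | J4 3-9 | J2 9-16 | J1 16-27 | J3 27-38 | J6 38-50 | J5 50-64 |
Completion: J1=27  J2=16  J3=38  J4=9  J5=64  J6=50  J7=3
Waiting times: J1=16, J2=9, J3=27, J4=3, J5=50, J6=38, J7=0
Average waiting = (16+9+27+3+50+38+0) / 7 = 143/7 = 20.43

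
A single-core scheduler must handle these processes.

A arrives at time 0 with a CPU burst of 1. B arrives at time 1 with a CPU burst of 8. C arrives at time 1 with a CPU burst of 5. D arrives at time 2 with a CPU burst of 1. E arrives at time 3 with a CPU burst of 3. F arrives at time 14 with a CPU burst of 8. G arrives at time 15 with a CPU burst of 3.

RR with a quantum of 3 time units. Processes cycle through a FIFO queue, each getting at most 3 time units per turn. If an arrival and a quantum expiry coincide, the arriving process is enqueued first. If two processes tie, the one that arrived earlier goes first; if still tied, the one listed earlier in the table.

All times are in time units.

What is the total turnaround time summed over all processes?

74

Schedule: | A 0-1 | B 1-4 | C 4-7 | D 7-8 | E 8-11 | B 11-14 | C 14-16 | F 16-19 | B 19-21 | G 21-24 | F 24-29 |
Completion: A=1  B=21  C=16  D=8  E=11  F=29  G=24
Turnaround = completion − arrival: A=1, B=20, C=15, D=6, E=8, F=15, G=9
Total turnaround = 1 + 20 + 15 + 6 + 8 + 15 + 9 = 74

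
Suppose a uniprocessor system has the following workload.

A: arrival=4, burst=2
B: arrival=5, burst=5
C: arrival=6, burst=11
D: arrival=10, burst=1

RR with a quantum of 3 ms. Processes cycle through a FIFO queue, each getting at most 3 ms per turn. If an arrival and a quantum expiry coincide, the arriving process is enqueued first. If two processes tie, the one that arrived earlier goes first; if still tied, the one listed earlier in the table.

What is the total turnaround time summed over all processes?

33

Gantt: | idle 0-4 | A 4-6 | B 6-9 | C 9-12 | B 12-14 | D 14-15 | C 15-23 |
Completion: A=6  B=14  C=23  D=15
Turnaround = completion − arrival: A=2, B=9, C=17, D=5
Total turnaround = 2 + 9 + 17 + 5 = 33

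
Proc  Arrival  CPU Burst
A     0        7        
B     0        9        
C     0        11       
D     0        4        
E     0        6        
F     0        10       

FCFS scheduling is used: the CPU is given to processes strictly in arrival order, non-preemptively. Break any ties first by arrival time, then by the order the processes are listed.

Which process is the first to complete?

A

Timeline: | A 0-7 | B 7-16 | C 16-27 | D 27-31 | E 31-37 | F 37-47 |
Completion: A=7  B=16  C=27  D=31  E=37  F=47
Finish order: A → B → C → D → E → F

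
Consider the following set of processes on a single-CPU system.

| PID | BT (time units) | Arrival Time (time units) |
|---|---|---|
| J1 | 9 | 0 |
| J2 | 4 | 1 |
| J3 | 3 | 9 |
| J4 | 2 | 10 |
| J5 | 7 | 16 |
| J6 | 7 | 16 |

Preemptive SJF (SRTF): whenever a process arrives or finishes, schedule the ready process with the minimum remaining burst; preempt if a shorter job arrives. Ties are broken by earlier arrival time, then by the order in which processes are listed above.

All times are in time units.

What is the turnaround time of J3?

3

Gantt: | J1 0-1 | J2 1-5 | J1 5-9 | J3 9-12 | J4 12-14 | J1 14-18 | J5 18-25 | J6 25-32 |
Completion: J1=18  J2=5  J3=12  J4=14  J5=25  J6=32
Turnaround(J3) = completion − arrival = 12 − 9 = 3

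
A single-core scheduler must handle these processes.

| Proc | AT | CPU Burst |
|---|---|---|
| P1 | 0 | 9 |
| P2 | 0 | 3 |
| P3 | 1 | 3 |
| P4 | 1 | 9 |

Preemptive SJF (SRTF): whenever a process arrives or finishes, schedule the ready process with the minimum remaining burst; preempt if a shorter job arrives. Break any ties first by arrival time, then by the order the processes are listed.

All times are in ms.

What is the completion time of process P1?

15

Timeline: | P2 0-3 | P3 3-6 | P1 6-15 | P4 15-24 |
Completion: P1=15  P2=3  P3=6  P4=24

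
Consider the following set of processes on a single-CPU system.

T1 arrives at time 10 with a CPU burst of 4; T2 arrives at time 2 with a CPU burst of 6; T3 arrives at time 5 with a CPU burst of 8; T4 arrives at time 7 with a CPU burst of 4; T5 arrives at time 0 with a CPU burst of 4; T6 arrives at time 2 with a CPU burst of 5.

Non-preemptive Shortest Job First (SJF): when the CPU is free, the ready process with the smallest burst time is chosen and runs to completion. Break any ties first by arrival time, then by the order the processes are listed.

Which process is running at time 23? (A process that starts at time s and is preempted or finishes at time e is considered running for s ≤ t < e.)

Gantt: | T5 0-4 | T6 4-9 | T4 9-13 | T1 13-17 | T2 17-23 | T3 23-31 |
Completion: T1=17  T2=23  T3=31  T4=13  T5=4  T6=9
Turnaround (C−A): T1=7  T2=21  T3=26  T4=6  T5=4  T6=7

T3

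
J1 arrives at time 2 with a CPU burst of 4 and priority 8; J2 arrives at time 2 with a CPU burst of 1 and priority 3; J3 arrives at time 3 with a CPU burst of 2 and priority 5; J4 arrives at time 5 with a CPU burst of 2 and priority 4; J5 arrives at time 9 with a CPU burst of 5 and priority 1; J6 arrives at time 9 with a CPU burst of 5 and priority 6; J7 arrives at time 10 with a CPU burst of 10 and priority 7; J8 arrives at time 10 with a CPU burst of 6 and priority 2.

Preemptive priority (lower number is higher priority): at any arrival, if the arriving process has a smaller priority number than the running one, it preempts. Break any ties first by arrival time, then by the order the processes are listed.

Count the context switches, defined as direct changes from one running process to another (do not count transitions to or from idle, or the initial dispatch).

Timeline: | idle 0-2 | J2 2-3 | J3 3-5 | J4 5-7 | J1 7-9 | J5 9-14 | J8 14-20 | J6 20-25 | J7 25-35 | J1 35-37 |
Completion: J1=37  J2=3  J3=5  J4=7  J5=14  J6=25  J7=35  J8=20

8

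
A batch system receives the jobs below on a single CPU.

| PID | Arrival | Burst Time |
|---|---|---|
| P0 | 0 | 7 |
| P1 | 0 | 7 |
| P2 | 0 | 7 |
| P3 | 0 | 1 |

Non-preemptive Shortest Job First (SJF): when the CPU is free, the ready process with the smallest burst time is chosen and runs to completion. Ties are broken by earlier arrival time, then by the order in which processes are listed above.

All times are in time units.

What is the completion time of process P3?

Timeline: | P3 0-1 | P0 1-8 | P1 8-15 | P2 15-22 |
Completion: P0=8  P1=15  P2=22  P3=1

1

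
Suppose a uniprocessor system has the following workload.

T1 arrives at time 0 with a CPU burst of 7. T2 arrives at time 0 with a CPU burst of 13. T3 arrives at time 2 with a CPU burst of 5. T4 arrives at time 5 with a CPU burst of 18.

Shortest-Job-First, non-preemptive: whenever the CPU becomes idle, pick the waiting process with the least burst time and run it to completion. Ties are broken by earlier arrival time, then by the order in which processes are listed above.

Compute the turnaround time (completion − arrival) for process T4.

38

Timeline: | T1 0-7 | T3 7-12 | T2 12-25 | T4 25-43 |
Completion: T1=7  T2=25  T3=12  T4=43
Turnaround (C−A): T1=7  T2=25  T3=10  T4=38
Turnaround(T4) = completion − arrival = 43 − 5 = 38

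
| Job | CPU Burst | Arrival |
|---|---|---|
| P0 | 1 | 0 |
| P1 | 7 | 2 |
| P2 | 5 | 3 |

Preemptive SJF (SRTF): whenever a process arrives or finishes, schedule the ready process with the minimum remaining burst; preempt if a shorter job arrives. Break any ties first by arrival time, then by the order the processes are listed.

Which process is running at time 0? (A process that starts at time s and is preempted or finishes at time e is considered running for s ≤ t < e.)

Schedule: | P0 0-1 | idle 1-2 | P1 2-3 | P2 3-8 | P1 8-14 |
Completion: P0=1  P1=14  P2=8

P0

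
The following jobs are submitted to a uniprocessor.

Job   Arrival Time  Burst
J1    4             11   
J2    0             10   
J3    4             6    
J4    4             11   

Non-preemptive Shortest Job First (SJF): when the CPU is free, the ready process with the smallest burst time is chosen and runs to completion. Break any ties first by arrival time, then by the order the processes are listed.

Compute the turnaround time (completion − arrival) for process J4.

Timeline: | J2 0-10 | J3 10-16 | J1 16-27 | J4 27-38 |
Completion: J1=27  J2=10  J3=16  J4=38
Turnaround (C−A): J1=23  J2=10  J3=12  J4=34
Turnaround(J4) = completion − arrival = 38 − 4 = 34

34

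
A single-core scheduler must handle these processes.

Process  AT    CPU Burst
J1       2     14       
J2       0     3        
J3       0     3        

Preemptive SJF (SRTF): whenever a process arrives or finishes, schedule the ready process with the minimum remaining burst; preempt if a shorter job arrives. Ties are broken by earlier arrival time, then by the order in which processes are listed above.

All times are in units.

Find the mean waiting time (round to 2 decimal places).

Timeline: | J2 0-3 | J3 3-6 | J1 6-20 |
Completion: J1=20  J2=3  J3=6
Turnaround (C−A): J1=18  J2=3  J3=6
Waiting times: J1=4, J2=0, J3=3
Average waiting = (4+0+3) / 3 = 7/3 = 2.33

2.33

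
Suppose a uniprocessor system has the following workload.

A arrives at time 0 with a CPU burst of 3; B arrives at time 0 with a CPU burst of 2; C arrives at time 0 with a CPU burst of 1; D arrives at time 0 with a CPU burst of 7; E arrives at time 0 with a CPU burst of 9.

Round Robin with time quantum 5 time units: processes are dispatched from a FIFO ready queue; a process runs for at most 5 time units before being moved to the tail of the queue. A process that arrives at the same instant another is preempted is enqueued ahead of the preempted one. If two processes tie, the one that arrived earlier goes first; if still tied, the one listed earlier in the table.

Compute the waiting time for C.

Gantt: | A 0-3 | B 3-5 | C 5-6 | D 6-11 | E 11-16 | D 16-18 | E 18-22 |
Completion: A=3  B=5  C=6  D=18  E=22
Turnaround (C−A): A=3  B=5  C=6  D=18  E=22
Waiting(C) = turnaround − burst = 6 − 1 = 5

5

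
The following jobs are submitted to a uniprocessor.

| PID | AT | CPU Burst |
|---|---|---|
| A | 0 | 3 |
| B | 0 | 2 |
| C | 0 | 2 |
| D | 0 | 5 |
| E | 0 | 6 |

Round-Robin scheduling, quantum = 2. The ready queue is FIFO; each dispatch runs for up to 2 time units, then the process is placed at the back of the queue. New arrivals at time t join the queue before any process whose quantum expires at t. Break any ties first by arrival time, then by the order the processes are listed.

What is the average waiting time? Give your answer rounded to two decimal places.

7.40

Gantt: | A 0-2 | B 2-4 | C 4-6 | D 6-8 | E 8-10 | A 10-11 | D 11-13 | E 13-15 | D 15-16 | E 16-18 |
Completion: A=11  B=4  C=6  D=16  E=18
Turnaround (C−A): A=11  B=4  C=6  D=16  E=18
Waiting times: A=8, B=2, C=4, D=11, E=12
Average waiting = (8+2+4+11+12) / 5 = 37/5 = 7.40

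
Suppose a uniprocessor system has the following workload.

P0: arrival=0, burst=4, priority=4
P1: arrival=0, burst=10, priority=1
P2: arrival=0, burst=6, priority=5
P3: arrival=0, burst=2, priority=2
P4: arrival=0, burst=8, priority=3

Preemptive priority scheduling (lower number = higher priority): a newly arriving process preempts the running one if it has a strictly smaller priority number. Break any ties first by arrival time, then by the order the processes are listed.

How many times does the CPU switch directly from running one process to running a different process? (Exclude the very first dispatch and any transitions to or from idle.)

4

Timeline: | P1 0-10 | P3 10-12 | P4 12-20 | P0 20-24 | P2 24-30 |
Completion: P0=24  P1=10  P2=30  P3=12  P4=20
Turnaround (C−A): P0=24  P1=10  P2=30  P3=12  P4=20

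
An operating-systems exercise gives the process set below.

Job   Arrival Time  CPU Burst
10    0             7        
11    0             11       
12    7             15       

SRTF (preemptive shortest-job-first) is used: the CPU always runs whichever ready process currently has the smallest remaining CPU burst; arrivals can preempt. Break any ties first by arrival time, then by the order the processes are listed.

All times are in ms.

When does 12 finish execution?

Gantt: | 10 0-7 | 11 7-18 | 12 18-33 |
Completion: 10=7  11=18  12=33
Turnaround (C−A): 10=7  11=18  12=26

33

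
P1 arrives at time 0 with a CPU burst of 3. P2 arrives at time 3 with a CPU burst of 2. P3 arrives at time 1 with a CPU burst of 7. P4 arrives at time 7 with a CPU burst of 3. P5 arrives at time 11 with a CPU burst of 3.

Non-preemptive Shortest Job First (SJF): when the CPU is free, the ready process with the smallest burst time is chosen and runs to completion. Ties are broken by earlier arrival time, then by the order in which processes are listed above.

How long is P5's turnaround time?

Timeline: | P1 0-3 | P2 3-5 | P3 5-12 | P4 12-15 | P5 15-18 |
Completion: P1=3  P2=5  P3=12  P4=15  P5=18
Turnaround (C−A): P1=3  P2=2  P3=11  P4=8  P5=7
Turnaround(P5) = completion − arrival = 18 − 11 = 7

7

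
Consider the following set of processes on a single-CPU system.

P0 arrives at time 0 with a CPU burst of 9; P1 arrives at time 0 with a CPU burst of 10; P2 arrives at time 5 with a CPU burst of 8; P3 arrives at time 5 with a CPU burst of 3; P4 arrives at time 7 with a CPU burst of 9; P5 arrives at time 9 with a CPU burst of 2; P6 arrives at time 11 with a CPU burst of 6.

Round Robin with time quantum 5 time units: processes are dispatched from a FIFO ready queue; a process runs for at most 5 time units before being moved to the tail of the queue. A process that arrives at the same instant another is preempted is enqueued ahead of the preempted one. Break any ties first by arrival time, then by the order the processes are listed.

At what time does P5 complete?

29

Timeline: | P0 0-5 | P1 5-10 | P2 10-15 | P3 15-18 | P0 18-22 | P4 22-27 | P5 27-29 | P1 29-34 | P6 34-39 | P2 39-42 | P4 42-46 | P6 46-47 |
Completion: P0=22  P1=34  P2=42  P3=18  P4=46  P5=29  P6=47
Turnaround (C−A): P0=22  P1=34  P2=37  P3=13  P4=39  P5=20  P6=36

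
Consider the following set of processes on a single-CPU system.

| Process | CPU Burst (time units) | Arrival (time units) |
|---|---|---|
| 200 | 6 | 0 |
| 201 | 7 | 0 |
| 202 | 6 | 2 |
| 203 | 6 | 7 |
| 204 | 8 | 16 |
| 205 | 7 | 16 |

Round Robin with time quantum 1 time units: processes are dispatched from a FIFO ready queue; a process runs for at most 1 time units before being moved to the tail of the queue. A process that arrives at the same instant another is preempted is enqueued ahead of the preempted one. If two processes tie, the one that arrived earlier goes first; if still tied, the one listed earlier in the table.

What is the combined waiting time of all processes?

97

Timeline: | 200 0-1 | 201 1-2 | 200 2-3 | 202 3-4 | 201 4-5 | 200 5-6 | 202 6-7 | 201 7-8 | 200 8-9 | 203 9-10 | 202 10-11 | 201 11-12 | 200 12-13 | 203 13-14 | 202 14-15 | 201 15-16 | 200 16-17 | 203 17-18 | 202 18-19 | 204 19-20 | 205 20-21 | 201 21-22 | 203 22-23 | 202 23-24 | 204 24-25 | 205 25-26 | 201 26-27 | 203 27-28 | 204 28-29 | 205 29-30 | 203 30-31 | 204 31-32 | 205 32-33 | 204 33-34 | 205 34-35 | 204 35-36 | 205 36-37 | 204 37-38 | 205 38-39 | 204 39-40 |
Completion: 200=17  201=27  202=24  203=31  204=40  205=39
Turnaround (C−A): 200=17  201=27  202=22  203=24  204=24  205=23
Waiting = turnaround − burst: 200=11, 201=20, 202=16, 203=18, 204=16, 205=16
Total waiting = 11 + 20 + 16 + 18 + 16 + 16 = 97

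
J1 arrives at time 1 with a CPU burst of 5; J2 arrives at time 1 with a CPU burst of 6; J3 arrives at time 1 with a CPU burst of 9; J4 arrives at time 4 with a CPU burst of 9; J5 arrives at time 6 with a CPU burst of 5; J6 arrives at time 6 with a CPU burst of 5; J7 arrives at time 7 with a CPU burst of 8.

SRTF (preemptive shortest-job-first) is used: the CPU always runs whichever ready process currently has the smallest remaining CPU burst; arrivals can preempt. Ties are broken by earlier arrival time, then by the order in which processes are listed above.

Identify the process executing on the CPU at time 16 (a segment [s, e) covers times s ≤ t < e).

J2

Timeline: | idle 0-1 | J1 1-6 | J5 6-11 | J6 11-16 | J2 16-22 | J7 22-30 | J3 30-39 | J4 39-48 |
Completion: J1=6  J2=22  J3=39  J4=48  J5=11  J6=16  J7=30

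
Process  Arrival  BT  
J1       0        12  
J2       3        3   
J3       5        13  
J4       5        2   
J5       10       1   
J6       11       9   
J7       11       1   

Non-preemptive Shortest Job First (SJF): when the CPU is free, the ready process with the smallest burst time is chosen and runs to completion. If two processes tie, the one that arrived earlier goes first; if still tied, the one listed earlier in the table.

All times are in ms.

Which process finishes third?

J7

Schedule: | J1 0-12 | J5 12-13 | J7 13-14 | J4 14-16 | J2 16-19 | J6 19-28 | J3 28-41 |
Completion: J1=12  J2=19  J3=41  J4=16  J5=13  J6=28  J7=14
Turnaround (C−A): J1=12  J2=16  J3=36  J4=11  J5=3  J6=17  J7=3
Finish order: J1 → J5 → J7 → J4 → J2 → J6 → J3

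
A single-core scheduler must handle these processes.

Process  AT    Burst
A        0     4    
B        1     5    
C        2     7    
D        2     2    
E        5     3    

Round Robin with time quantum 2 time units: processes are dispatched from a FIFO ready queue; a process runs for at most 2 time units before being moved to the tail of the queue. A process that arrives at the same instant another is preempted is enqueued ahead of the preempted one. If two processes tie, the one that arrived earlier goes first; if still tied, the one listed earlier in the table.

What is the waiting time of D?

4

Schedule: | A 0-2 | B 2-4 | C 4-6 | D 6-8 | A 8-10 | B 10-12 | E 12-14 | C 14-16 | B 16-17 | E 17-18 | C 18-21 |
Completion: A=10  B=17  C=21  D=8  E=18
Waiting(D) = turnaround − burst = 6 − 2 = 4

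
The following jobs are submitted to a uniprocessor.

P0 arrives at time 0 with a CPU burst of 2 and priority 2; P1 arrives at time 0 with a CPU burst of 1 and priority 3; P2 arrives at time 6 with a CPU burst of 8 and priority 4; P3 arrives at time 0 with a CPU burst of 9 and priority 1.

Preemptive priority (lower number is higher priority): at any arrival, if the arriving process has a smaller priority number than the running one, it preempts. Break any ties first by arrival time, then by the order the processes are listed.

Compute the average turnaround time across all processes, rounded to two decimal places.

11.50

Gantt: | P3 0-9 | P0 9-11 | P1 11-12 | P2 12-20 |
Completion: P0=11  P1=12  P2=20  P3=9
Turnaround (C−A): P0=11  P1=12  P2=14  P3=9
Turnaround times: P0=11, P1=12, P2=14, P3=9
Average turnaround = (11+12+14+9) / 4 = 46/4 = 11.50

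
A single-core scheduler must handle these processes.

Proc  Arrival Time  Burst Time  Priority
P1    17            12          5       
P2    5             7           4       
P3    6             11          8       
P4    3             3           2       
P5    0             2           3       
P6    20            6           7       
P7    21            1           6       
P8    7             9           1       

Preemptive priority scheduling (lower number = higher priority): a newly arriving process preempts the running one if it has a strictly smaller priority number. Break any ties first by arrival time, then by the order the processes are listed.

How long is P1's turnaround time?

17

Timeline: | P5 0-2 | idle 2-3 | P4 3-6 | P2 6-7 | P8 7-16 | P2 16-22 | P1 22-34 | P7 34-35 | P6 35-41 | P3 41-52 |
Completion: P1=34  P2=22  P3=52  P4=6  P5=2  P6=41  P7=35  P8=16
Turnaround (C−A): P1=17  P2=17  P3=46  P4=3  P5=2  P6=21  P7=14  P8=9
Turnaround(P1) = completion − arrival = 34 − 17 = 17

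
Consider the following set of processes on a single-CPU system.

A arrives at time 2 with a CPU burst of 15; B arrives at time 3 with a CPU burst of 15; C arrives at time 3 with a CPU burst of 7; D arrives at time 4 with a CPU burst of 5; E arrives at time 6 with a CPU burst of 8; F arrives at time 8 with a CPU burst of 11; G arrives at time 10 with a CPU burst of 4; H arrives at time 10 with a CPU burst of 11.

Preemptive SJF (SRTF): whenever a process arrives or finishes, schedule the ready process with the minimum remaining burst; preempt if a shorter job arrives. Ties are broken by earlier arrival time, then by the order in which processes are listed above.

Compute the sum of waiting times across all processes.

175

Timeline: | idle 0-2 | A 2-3 | C 3-4 | D 4-9 | C 9-10 | G 10-14 | C 14-19 | E 19-27 | F 27-38 | H 38-49 | A 49-63 | B 63-78 |
Completion: A=63  B=78  C=19  D=9  E=27  F=38  G=14  H=49
Turnaround (C−A): A=61  B=75  C=16  D=5  E=21  F=30  G=4  H=39
Waiting = turnaround − burst: A=46, B=60, C=9, D=0, E=13, F=19, G=0, H=28
Total waiting = 46 + 60 + 9 + 0 + 13 + 19 + 0 + 28 = 175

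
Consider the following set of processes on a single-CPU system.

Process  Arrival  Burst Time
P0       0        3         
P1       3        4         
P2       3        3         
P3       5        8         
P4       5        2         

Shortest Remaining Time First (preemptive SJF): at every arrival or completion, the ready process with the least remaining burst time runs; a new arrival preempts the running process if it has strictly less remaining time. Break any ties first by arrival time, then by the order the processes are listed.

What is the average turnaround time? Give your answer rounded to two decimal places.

Timeline: | P0 0-3 | P2 3-6 | P4 6-8 | P1 8-12 | P3 12-20 |
Completion: P0=3  P1=12  P2=6  P3=20  P4=8
Turnaround (C−A): P0=3  P1=9  P2=3  P3=15  P4=3
Turnaround times: P0=3, P1=9, P2=3, P3=15, P4=3
Average turnaround = (3+9+3+15+3) / 5 = 33/5 = 6.60

6.60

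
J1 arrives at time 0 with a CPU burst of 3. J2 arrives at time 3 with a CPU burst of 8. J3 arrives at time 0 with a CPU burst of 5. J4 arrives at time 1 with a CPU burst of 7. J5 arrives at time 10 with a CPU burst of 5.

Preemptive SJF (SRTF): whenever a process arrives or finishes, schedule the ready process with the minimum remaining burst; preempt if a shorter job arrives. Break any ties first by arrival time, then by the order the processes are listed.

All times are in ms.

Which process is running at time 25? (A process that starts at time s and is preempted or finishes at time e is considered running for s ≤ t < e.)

J2

Schedule: | J1 0-3 | J3 3-8 | J4 8-15 | J5 15-20 | J2 20-28 |
Completion: J1=3  J2=28  J3=8  J4=15  J5=20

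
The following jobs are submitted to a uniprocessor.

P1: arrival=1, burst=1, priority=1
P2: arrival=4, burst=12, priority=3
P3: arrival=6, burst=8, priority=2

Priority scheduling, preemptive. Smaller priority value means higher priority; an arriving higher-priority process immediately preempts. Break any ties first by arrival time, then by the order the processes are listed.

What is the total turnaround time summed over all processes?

29

Schedule: | idle 0-1 | P1 1-2 | idle 2-4 | P2 4-6 | P3 6-14 | P2 14-24 |
Completion: P1=2  P2=24  P3=14
Turnaround = completion − arrival: P1=1, P2=20, P3=8
Total turnaround = 1 + 20 + 8 = 29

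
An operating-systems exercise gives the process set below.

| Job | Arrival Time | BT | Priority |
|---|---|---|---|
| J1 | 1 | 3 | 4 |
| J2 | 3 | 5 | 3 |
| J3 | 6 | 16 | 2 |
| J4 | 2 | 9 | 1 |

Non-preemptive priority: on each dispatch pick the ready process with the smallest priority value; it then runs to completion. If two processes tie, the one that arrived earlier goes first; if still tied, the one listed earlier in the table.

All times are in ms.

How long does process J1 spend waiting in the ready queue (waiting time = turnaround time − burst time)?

0

Schedule: | idle 0-1 | J1 1-4 | J4 4-13 | J3 13-29 | J2 29-34 |
Completion: J1=4  J2=34  J3=29  J4=13
Turnaround (C−A): J1=3  J2=31  J3=23  J4=11
Waiting(J1) = turnaround − burst = 3 − 3 = 0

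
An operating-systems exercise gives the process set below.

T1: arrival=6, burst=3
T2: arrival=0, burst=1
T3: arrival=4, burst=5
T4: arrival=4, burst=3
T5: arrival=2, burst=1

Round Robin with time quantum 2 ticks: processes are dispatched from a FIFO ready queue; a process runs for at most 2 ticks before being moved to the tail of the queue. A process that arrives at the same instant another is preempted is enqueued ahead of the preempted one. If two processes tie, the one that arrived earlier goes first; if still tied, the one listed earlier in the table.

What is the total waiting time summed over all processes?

Timeline: | T2 0-1 | idle 1-2 | T5 2-3 | idle 3-4 | T3 4-6 | T4 6-8 | T1 8-10 | T3 10-12 | T4 12-13 | T1 13-14 | T3 14-15 |
Completion: T1=14  T2=1  T3=15  T4=13  T5=3
Turnaround (C−A): T1=8  T2=1  T3=11  T4=9  T5=1
Waiting = turnaround − burst: T1=5, T2=0, T3=6, T4=6, T5=0
Total waiting = 5 + 0 + 6 + 6 + 0 = 17

17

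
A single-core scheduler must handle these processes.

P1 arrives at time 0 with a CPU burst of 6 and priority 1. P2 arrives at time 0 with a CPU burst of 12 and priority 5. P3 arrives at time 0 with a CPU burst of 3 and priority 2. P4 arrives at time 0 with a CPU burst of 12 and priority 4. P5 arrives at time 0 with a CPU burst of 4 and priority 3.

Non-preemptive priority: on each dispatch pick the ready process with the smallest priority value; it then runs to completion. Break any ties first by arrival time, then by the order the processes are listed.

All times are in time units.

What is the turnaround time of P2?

37

Gantt: | P1 0-6 | P3 6-9 | P5 9-13 | P4 13-25 | P2 25-37 |
Completion: P1=6  P2=37  P3=9  P4=25  P5=13
Turnaround (C−A): P1=6  P2=37  P3=9  P4=25  P5=13
Turnaround(P2) = completion − arrival = 37 − 0 = 37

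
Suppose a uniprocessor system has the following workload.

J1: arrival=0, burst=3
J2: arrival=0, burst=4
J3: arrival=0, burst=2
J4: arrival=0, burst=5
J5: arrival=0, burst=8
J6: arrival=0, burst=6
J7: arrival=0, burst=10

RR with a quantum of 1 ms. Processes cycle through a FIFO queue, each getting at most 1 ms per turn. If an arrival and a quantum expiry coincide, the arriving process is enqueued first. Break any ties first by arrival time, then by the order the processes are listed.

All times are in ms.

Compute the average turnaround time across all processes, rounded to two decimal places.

Schedule: | J1 0-1 | J2 1-2 | J3 2-3 | J4 3-4 | J5 4-5 | J6 5-6 | J7 6-7 | J1 7-8 | J2 8-9 | J3 9-10 | J4 10-11 | J5 11-12 | J6 12-13 | J7 13-14 | J1 14-15 | J2 15-16 | J4 16-17 | J5 17-18 | J6 18-19 | J7 19-20 | J2 20-21 | J4 21-22 | J5 22-23 | J6 23-24 | J7 24-25 | J4 25-26 | J5 26-27 | J6 27-28 | J7 28-29 | J5 29-30 | J6 30-31 | J7 31-32 | J5 32-33 | J7 33-34 | J5 34-35 | J7 35-38 |
Completion: J1=15  J2=21  J3=10  J4=26  J5=35  J6=31  J7=38
Turnaround (C−A): J1=15  J2=21  J3=10  J4=26  J5=35  J6=31  J7=38
Turnaround times: J1=15, J2=21, J3=10, J4=26, J5=35, J6=31, J7=38
Average turnaround = (15+21+10+26+35+31+38) / 7 = 176/7 = 25.14

25.14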